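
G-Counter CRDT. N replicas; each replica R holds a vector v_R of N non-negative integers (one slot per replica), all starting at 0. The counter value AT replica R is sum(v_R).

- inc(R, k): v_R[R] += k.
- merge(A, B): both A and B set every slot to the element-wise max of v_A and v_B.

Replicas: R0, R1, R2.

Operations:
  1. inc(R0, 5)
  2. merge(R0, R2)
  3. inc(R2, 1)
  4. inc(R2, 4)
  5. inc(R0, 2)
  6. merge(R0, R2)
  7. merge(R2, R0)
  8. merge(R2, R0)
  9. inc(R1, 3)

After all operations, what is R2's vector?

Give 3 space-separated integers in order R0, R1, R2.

Op 1: inc R0 by 5 -> R0=(5,0,0) value=5
Op 2: merge R0<->R2 -> R0=(5,0,0) R2=(5,0,0)
Op 3: inc R2 by 1 -> R2=(5,0,1) value=6
Op 4: inc R2 by 4 -> R2=(5,0,5) value=10
Op 5: inc R0 by 2 -> R0=(7,0,0) value=7
Op 6: merge R0<->R2 -> R0=(7,0,5) R2=(7,0,5)
Op 7: merge R2<->R0 -> R2=(7,0,5) R0=(7,0,5)
Op 8: merge R2<->R0 -> R2=(7,0,5) R0=(7,0,5)
Op 9: inc R1 by 3 -> R1=(0,3,0) value=3

Answer: 7 0 5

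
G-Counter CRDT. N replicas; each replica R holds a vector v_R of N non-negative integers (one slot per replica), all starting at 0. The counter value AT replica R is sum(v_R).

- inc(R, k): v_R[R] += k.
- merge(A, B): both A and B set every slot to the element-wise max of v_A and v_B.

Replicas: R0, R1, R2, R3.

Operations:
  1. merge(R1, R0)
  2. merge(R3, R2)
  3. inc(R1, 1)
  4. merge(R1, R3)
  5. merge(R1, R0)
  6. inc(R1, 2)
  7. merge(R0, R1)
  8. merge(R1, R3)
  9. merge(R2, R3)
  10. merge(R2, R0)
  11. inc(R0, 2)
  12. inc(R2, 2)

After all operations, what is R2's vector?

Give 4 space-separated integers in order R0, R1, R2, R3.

Op 1: merge R1<->R0 -> R1=(0,0,0,0) R0=(0,0,0,0)
Op 2: merge R3<->R2 -> R3=(0,0,0,0) R2=(0,0,0,0)
Op 3: inc R1 by 1 -> R1=(0,1,0,0) value=1
Op 4: merge R1<->R3 -> R1=(0,1,0,0) R3=(0,1,0,0)
Op 5: merge R1<->R0 -> R1=(0,1,0,0) R0=(0,1,0,0)
Op 6: inc R1 by 2 -> R1=(0,3,0,0) value=3
Op 7: merge R0<->R1 -> R0=(0,3,0,0) R1=(0,3,0,0)
Op 8: merge R1<->R3 -> R1=(0,3,0,0) R3=(0,3,0,0)
Op 9: merge R2<->R3 -> R2=(0,3,0,0) R3=(0,3,0,0)
Op 10: merge R2<->R0 -> R2=(0,3,0,0) R0=(0,3,0,0)
Op 11: inc R0 by 2 -> R0=(2,3,0,0) value=5
Op 12: inc R2 by 2 -> R2=(0,3,2,0) value=5

Answer: 0 3 2 0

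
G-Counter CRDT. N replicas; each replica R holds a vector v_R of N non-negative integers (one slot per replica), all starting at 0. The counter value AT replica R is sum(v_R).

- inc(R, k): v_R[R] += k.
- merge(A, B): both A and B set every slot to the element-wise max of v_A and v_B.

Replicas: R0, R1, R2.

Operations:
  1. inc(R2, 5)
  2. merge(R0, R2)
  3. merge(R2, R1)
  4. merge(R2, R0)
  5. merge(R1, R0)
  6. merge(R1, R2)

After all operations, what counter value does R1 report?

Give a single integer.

Answer: 5

Derivation:
Op 1: inc R2 by 5 -> R2=(0,0,5) value=5
Op 2: merge R0<->R2 -> R0=(0,0,5) R2=(0,0,5)
Op 3: merge R2<->R1 -> R2=(0,0,5) R1=(0,0,5)
Op 4: merge R2<->R0 -> R2=(0,0,5) R0=(0,0,5)
Op 5: merge R1<->R0 -> R1=(0,0,5) R0=(0,0,5)
Op 6: merge R1<->R2 -> R1=(0,0,5) R2=(0,0,5)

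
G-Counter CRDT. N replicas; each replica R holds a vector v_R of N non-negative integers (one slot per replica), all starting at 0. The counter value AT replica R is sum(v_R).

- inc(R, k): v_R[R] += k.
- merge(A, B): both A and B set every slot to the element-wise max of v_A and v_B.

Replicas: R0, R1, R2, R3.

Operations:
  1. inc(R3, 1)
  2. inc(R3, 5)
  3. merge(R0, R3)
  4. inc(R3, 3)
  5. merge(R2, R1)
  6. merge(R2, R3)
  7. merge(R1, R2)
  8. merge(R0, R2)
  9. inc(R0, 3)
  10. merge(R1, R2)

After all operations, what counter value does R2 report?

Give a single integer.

Answer: 9

Derivation:
Op 1: inc R3 by 1 -> R3=(0,0,0,1) value=1
Op 2: inc R3 by 5 -> R3=(0,0,0,6) value=6
Op 3: merge R0<->R3 -> R0=(0,0,0,6) R3=(0,0,0,6)
Op 4: inc R3 by 3 -> R3=(0,0,0,9) value=9
Op 5: merge R2<->R1 -> R2=(0,0,0,0) R1=(0,0,0,0)
Op 6: merge R2<->R3 -> R2=(0,0,0,9) R3=(0,0,0,9)
Op 7: merge R1<->R2 -> R1=(0,0,0,9) R2=(0,0,0,9)
Op 8: merge R0<->R2 -> R0=(0,0,0,9) R2=(0,0,0,9)
Op 9: inc R0 by 3 -> R0=(3,0,0,9) value=12
Op 10: merge R1<->R2 -> R1=(0,0,0,9) R2=(0,0,0,9)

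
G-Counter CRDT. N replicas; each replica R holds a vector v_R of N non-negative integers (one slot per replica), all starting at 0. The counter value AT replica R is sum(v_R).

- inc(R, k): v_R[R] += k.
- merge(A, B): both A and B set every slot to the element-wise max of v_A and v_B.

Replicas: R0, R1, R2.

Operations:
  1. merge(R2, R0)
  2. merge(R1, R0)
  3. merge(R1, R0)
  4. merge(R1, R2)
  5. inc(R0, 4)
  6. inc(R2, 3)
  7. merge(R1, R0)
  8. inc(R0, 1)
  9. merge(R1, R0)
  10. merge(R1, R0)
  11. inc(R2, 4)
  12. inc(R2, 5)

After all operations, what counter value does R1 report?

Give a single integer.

Answer: 5

Derivation:
Op 1: merge R2<->R0 -> R2=(0,0,0) R0=(0,0,0)
Op 2: merge R1<->R0 -> R1=(0,0,0) R0=(0,0,0)
Op 3: merge R1<->R0 -> R1=(0,0,0) R0=(0,0,0)
Op 4: merge R1<->R2 -> R1=(0,0,0) R2=(0,0,0)
Op 5: inc R0 by 4 -> R0=(4,0,0) value=4
Op 6: inc R2 by 3 -> R2=(0,0,3) value=3
Op 7: merge R1<->R0 -> R1=(4,0,0) R0=(4,0,0)
Op 8: inc R0 by 1 -> R0=(5,0,0) value=5
Op 9: merge R1<->R0 -> R1=(5,0,0) R0=(5,0,0)
Op 10: merge R1<->R0 -> R1=(5,0,0) R0=(5,0,0)
Op 11: inc R2 by 4 -> R2=(0,0,7) value=7
Op 12: inc R2 by 5 -> R2=(0,0,12) value=12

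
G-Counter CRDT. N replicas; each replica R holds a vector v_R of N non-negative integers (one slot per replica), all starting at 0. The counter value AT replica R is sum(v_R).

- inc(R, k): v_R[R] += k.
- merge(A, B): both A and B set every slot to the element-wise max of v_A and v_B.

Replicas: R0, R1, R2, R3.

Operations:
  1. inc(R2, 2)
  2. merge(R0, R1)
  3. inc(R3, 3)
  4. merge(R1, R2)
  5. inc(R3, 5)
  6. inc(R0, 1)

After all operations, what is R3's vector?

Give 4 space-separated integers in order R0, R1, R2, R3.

Answer: 0 0 0 8

Derivation:
Op 1: inc R2 by 2 -> R2=(0,0,2,0) value=2
Op 2: merge R0<->R1 -> R0=(0,0,0,0) R1=(0,0,0,0)
Op 3: inc R3 by 3 -> R3=(0,0,0,3) value=3
Op 4: merge R1<->R2 -> R1=(0,0,2,0) R2=(0,0,2,0)
Op 5: inc R3 by 5 -> R3=(0,0,0,8) value=8
Op 6: inc R0 by 1 -> R0=(1,0,0,0) value=1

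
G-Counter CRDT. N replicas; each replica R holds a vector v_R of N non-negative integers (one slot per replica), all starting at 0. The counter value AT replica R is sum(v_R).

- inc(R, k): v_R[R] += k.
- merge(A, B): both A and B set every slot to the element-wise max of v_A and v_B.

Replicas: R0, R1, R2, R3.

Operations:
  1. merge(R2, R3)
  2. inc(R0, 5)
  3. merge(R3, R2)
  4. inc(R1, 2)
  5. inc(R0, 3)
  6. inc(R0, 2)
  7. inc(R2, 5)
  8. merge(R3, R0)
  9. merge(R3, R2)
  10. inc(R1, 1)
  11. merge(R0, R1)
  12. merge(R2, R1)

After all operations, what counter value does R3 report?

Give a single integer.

Answer: 15

Derivation:
Op 1: merge R2<->R3 -> R2=(0,0,0,0) R3=(0,0,0,0)
Op 2: inc R0 by 5 -> R0=(5,0,0,0) value=5
Op 3: merge R3<->R2 -> R3=(0,0,0,0) R2=(0,0,0,0)
Op 4: inc R1 by 2 -> R1=(0,2,0,0) value=2
Op 5: inc R0 by 3 -> R0=(8,0,0,0) value=8
Op 6: inc R0 by 2 -> R0=(10,0,0,0) value=10
Op 7: inc R2 by 5 -> R2=(0,0,5,0) value=5
Op 8: merge R3<->R0 -> R3=(10,0,0,0) R0=(10,0,0,0)
Op 9: merge R3<->R2 -> R3=(10,0,5,0) R2=(10,0,5,0)
Op 10: inc R1 by 1 -> R1=(0,3,0,0) value=3
Op 11: merge R0<->R1 -> R0=(10,3,0,0) R1=(10,3,0,0)
Op 12: merge R2<->R1 -> R2=(10,3,5,0) R1=(10,3,5,0)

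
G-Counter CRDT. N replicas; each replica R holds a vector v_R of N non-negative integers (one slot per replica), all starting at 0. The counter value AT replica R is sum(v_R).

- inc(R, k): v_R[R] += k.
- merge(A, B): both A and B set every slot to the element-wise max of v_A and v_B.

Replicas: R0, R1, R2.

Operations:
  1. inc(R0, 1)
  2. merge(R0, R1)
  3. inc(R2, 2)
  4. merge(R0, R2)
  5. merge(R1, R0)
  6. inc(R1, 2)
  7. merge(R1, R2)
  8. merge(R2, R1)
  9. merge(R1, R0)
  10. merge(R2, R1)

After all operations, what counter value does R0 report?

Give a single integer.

Op 1: inc R0 by 1 -> R0=(1,0,0) value=1
Op 2: merge R0<->R1 -> R0=(1,0,0) R1=(1,0,0)
Op 3: inc R2 by 2 -> R2=(0,0,2) value=2
Op 4: merge R0<->R2 -> R0=(1,0,2) R2=(1,0,2)
Op 5: merge R1<->R0 -> R1=(1,0,2) R0=(1,0,2)
Op 6: inc R1 by 2 -> R1=(1,2,2) value=5
Op 7: merge R1<->R2 -> R1=(1,2,2) R2=(1,2,2)
Op 8: merge R2<->R1 -> R2=(1,2,2) R1=(1,2,2)
Op 9: merge R1<->R0 -> R1=(1,2,2) R0=(1,2,2)
Op 10: merge R2<->R1 -> R2=(1,2,2) R1=(1,2,2)

Answer: 5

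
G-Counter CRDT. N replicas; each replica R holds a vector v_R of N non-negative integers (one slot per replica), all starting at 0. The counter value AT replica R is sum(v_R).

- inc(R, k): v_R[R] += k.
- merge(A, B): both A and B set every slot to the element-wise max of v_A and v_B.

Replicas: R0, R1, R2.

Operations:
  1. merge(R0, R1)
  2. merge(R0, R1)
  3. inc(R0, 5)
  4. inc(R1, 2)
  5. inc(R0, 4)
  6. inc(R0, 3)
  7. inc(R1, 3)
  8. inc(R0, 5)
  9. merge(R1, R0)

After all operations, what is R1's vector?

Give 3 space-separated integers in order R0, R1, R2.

Answer: 17 5 0

Derivation:
Op 1: merge R0<->R1 -> R0=(0,0,0) R1=(0,0,0)
Op 2: merge R0<->R1 -> R0=(0,0,0) R1=(0,0,0)
Op 3: inc R0 by 5 -> R0=(5,0,0) value=5
Op 4: inc R1 by 2 -> R1=(0,2,0) value=2
Op 5: inc R0 by 4 -> R0=(9,0,0) value=9
Op 6: inc R0 by 3 -> R0=(12,0,0) value=12
Op 7: inc R1 by 3 -> R1=(0,5,0) value=5
Op 8: inc R0 by 5 -> R0=(17,0,0) value=17
Op 9: merge R1<->R0 -> R1=(17,5,0) R0=(17,5,0)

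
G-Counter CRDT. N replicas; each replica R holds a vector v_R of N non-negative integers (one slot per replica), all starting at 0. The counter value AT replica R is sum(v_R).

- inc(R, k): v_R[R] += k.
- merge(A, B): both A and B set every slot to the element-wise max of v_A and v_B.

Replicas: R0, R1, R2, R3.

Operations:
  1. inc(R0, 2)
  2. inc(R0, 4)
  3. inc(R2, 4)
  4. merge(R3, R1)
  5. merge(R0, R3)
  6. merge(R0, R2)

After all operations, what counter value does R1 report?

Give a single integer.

Answer: 0

Derivation:
Op 1: inc R0 by 2 -> R0=(2,0,0,0) value=2
Op 2: inc R0 by 4 -> R0=(6,0,0,0) value=6
Op 3: inc R2 by 4 -> R2=(0,0,4,0) value=4
Op 4: merge R3<->R1 -> R3=(0,0,0,0) R1=(0,0,0,0)
Op 5: merge R0<->R3 -> R0=(6,0,0,0) R3=(6,0,0,0)
Op 6: merge R0<->R2 -> R0=(6,0,4,0) R2=(6,0,4,0)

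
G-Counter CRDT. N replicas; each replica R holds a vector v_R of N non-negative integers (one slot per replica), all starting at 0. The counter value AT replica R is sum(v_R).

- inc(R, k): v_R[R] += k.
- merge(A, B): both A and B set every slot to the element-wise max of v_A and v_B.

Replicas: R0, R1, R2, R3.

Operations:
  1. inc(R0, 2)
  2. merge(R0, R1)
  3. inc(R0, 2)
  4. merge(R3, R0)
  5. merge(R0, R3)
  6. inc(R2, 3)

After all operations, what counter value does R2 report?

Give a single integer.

Op 1: inc R0 by 2 -> R0=(2,0,0,0) value=2
Op 2: merge R0<->R1 -> R0=(2,0,0,0) R1=(2,0,0,0)
Op 3: inc R0 by 2 -> R0=(4,0,0,0) value=4
Op 4: merge R3<->R0 -> R3=(4,0,0,0) R0=(4,0,0,0)
Op 5: merge R0<->R3 -> R0=(4,0,0,0) R3=(4,0,0,0)
Op 6: inc R2 by 3 -> R2=(0,0,3,0) value=3

Answer: 3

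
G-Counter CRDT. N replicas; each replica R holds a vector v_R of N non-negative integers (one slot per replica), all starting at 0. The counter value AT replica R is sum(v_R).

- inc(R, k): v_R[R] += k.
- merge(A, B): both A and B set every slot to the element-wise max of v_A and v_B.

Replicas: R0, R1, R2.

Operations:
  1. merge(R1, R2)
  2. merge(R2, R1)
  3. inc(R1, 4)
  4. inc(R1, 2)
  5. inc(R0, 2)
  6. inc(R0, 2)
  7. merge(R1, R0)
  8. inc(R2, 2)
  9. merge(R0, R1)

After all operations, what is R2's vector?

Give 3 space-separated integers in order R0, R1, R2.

Op 1: merge R1<->R2 -> R1=(0,0,0) R2=(0,0,0)
Op 2: merge R2<->R1 -> R2=(0,0,0) R1=(0,0,0)
Op 3: inc R1 by 4 -> R1=(0,4,0) value=4
Op 4: inc R1 by 2 -> R1=(0,6,0) value=6
Op 5: inc R0 by 2 -> R0=(2,0,0) value=2
Op 6: inc R0 by 2 -> R0=(4,0,0) value=4
Op 7: merge R1<->R0 -> R1=(4,6,0) R0=(4,6,0)
Op 8: inc R2 by 2 -> R2=(0,0,2) value=2
Op 9: merge R0<->R1 -> R0=(4,6,0) R1=(4,6,0)

Answer: 0 0 2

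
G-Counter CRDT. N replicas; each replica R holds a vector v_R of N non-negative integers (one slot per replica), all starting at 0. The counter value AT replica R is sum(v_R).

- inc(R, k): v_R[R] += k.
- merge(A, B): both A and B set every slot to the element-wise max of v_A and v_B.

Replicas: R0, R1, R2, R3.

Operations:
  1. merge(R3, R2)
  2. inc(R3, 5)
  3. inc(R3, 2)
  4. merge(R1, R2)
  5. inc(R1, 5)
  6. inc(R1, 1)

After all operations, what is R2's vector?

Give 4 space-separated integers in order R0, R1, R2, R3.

Op 1: merge R3<->R2 -> R3=(0,0,0,0) R2=(0,0,0,0)
Op 2: inc R3 by 5 -> R3=(0,0,0,5) value=5
Op 3: inc R3 by 2 -> R3=(0,0,0,7) value=7
Op 4: merge R1<->R2 -> R1=(0,0,0,0) R2=(0,0,0,0)
Op 5: inc R1 by 5 -> R1=(0,5,0,0) value=5
Op 6: inc R1 by 1 -> R1=(0,6,0,0) value=6

Answer: 0 0 0 0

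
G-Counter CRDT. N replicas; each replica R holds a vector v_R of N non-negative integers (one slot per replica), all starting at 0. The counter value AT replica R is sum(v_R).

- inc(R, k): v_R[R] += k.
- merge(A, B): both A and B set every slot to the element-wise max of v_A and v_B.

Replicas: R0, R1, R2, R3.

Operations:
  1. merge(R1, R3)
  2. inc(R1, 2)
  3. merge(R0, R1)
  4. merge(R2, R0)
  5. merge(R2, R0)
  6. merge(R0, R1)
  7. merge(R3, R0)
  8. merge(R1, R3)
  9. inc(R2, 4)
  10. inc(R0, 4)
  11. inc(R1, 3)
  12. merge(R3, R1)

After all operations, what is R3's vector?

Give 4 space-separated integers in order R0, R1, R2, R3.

Answer: 0 5 0 0

Derivation:
Op 1: merge R1<->R3 -> R1=(0,0,0,0) R3=(0,0,0,0)
Op 2: inc R1 by 2 -> R1=(0,2,0,0) value=2
Op 3: merge R0<->R1 -> R0=(0,2,0,0) R1=(0,2,0,0)
Op 4: merge R2<->R0 -> R2=(0,2,0,0) R0=(0,2,0,0)
Op 5: merge R2<->R0 -> R2=(0,2,0,0) R0=(0,2,0,0)
Op 6: merge R0<->R1 -> R0=(0,2,0,0) R1=(0,2,0,0)
Op 7: merge R3<->R0 -> R3=(0,2,0,0) R0=(0,2,0,0)
Op 8: merge R1<->R3 -> R1=(0,2,0,0) R3=(0,2,0,0)
Op 9: inc R2 by 4 -> R2=(0,2,4,0) value=6
Op 10: inc R0 by 4 -> R0=(4,2,0,0) value=6
Op 11: inc R1 by 3 -> R1=(0,5,0,0) value=5
Op 12: merge R3<->R1 -> R3=(0,5,0,0) R1=(0,5,0,0)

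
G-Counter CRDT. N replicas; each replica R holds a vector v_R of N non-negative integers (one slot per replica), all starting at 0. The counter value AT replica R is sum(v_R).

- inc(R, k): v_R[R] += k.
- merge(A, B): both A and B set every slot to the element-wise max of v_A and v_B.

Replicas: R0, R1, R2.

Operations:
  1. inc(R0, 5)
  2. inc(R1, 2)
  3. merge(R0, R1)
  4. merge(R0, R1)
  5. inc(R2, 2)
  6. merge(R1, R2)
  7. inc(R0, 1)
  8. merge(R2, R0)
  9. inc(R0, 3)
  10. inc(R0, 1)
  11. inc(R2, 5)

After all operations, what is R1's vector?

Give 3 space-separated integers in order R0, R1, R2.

Answer: 5 2 2

Derivation:
Op 1: inc R0 by 5 -> R0=(5,0,0) value=5
Op 2: inc R1 by 2 -> R1=(0,2,0) value=2
Op 3: merge R0<->R1 -> R0=(5,2,0) R1=(5,2,0)
Op 4: merge R0<->R1 -> R0=(5,2,0) R1=(5,2,0)
Op 5: inc R2 by 2 -> R2=(0,0,2) value=2
Op 6: merge R1<->R2 -> R1=(5,2,2) R2=(5,2,2)
Op 7: inc R0 by 1 -> R0=(6,2,0) value=8
Op 8: merge R2<->R0 -> R2=(6,2,2) R0=(6,2,2)
Op 9: inc R0 by 3 -> R0=(9,2,2) value=13
Op 10: inc R0 by 1 -> R0=(10,2,2) value=14
Op 11: inc R2 by 5 -> R2=(6,2,7) value=15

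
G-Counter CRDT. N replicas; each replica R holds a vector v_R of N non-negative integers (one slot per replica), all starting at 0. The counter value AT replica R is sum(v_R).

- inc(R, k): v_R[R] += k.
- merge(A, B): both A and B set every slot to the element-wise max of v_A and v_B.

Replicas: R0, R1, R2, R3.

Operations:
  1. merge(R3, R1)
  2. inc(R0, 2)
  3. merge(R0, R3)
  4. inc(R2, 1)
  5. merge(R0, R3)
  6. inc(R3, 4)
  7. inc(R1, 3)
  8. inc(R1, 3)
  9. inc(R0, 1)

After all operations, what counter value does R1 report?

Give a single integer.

Op 1: merge R3<->R1 -> R3=(0,0,0,0) R1=(0,0,0,0)
Op 2: inc R0 by 2 -> R0=(2,0,0,0) value=2
Op 3: merge R0<->R3 -> R0=(2,0,0,0) R3=(2,0,0,0)
Op 4: inc R2 by 1 -> R2=(0,0,1,0) value=1
Op 5: merge R0<->R3 -> R0=(2,0,0,0) R3=(2,0,0,0)
Op 6: inc R3 by 4 -> R3=(2,0,0,4) value=6
Op 7: inc R1 by 3 -> R1=(0,3,0,0) value=3
Op 8: inc R1 by 3 -> R1=(0,6,0,0) value=6
Op 9: inc R0 by 1 -> R0=(3,0,0,0) value=3

Answer: 6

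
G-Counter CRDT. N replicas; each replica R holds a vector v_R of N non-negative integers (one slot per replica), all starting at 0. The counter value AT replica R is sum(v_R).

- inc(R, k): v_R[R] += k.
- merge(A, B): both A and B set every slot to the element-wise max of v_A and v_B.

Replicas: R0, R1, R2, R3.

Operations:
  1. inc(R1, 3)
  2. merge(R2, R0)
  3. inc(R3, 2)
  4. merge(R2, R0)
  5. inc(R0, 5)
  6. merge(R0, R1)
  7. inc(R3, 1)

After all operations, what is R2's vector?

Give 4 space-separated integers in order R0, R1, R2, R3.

Op 1: inc R1 by 3 -> R1=(0,3,0,0) value=3
Op 2: merge R2<->R0 -> R2=(0,0,0,0) R0=(0,0,0,0)
Op 3: inc R3 by 2 -> R3=(0,0,0,2) value=2
Op 4: merge R2<->R0 -> R2=(0,0,0,0) R0=(0,0,0,0)
Op 5: inc R0 by 5 -> R0=(5,0,0,0) value=5
Op 6: merge R0<->R1 -> R0=(5,3,0,0) R1=(5,3,0,0)
Op 7: inc R3 by 1 -> R3=(0,0,0,3) value=3

Answer: 0 0 0 0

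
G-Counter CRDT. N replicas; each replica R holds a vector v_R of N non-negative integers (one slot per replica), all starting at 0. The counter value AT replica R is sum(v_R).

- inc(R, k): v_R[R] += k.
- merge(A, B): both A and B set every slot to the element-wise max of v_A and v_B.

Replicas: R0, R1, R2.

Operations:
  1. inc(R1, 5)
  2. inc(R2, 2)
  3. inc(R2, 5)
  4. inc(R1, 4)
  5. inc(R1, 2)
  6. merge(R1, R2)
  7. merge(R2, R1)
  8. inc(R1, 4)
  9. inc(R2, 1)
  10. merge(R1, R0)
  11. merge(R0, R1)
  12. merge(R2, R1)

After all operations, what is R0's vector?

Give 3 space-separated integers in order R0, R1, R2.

Op 1: inc R1 by 5 -> R1=(0,5,0) value=5
Op 2: inc R2 by 2 -> R2=(0,0,2) value=2
Op 3: inc R2 by 5 -> R2=(0,0,7) value=7
Op 4: inc R1 by 4 -> R1=(0,9,0) value=9
Op 5: inc R1 by 2 -> R1=(0,11,0) value=11
Op 6: merge R1<->R2 -> R1=(0,11,7) R2=(0,11,7)
Op 7: merge R2<->R1 -> R2=(0,11,7) R1=(0,11,7)
Op 8: inc R1 by 4 -> R1=(0,15,7) value=22
Op 9: inc R2 by 1 -> R2=(0,11,8) value=19
Op 10: merge R1<->R0 -> R1=(0,15,7) R0=(0,15,7)
Op 11: merge R0<->R1 -> R0=(0,15,7) R1=(0,15,7)
Op 12: merge R2<->R1 -> R2=(0,15,8) R1=(0,15,8)

Answer: 0 15 7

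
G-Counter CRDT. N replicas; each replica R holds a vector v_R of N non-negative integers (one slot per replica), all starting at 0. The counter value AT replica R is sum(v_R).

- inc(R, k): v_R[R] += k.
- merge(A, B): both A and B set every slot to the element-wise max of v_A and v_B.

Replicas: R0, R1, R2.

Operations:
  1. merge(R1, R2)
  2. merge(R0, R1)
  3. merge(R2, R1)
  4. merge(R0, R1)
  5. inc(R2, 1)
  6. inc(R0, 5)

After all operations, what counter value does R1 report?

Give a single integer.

Op 1: merge R1<->R2 -> R1=(0,0,0) R2=(0,0,0)
Op 2: merge R0<->R1 -> R0=(0,0,0) R1=(0,0,0)
Op 3: merge R2<->R1 -> R2=(0,0,0) R1=(0,0,0)
Op 4: merge R0<->R1 -> R0=(0,0,0) R1=(0,0,0)
Op 5: inc R2 by 1 -> R2=(0,0,1) value=1
Op 6: inc R0 by 5 -> R0=(5,0,0) value=5

Answer: 0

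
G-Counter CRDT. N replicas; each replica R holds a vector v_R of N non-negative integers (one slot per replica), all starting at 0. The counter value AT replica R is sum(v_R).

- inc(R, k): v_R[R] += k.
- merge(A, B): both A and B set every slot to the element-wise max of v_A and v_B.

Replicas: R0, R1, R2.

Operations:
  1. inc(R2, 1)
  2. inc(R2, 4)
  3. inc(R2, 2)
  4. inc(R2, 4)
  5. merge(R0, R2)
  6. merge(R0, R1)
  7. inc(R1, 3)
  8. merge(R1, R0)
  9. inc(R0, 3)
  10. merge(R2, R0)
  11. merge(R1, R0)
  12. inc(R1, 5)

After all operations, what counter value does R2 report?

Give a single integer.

Op 1: inc R2 by 1 -> R2=(0,0,1) value=1
Op 2: inc R2 by 4 -> R2=(0,0,5) value=5
Op 3: inc R2 by 2 -> R2=(0,0,7) value=7
Op 4: inc R2 by 4 -> R2=(0,0,11) value=11
Op 5: merge R0<->R2 -> R0=(0,0,11) R2=(0,0,11)
Op 6: merge R0<->R1 -> R0=(0,0,11) R1=(0,0,11)
Op 7: inc R1 by 3 -> R1=(0,3,11) value=14
Op 8: merge R1<->R0 -> R1=(0,3,11) R0=(0,3,11)
Op 9: inc R0 by 3 -> R0=(3,3,11) value=17
Op 10: merge R2<->R0 -> R2=(3,3,11) R0=(3,3,11)
Op 11: merge R1<->R0 -> R1=(3,3,11) R0=(3,3,11)
Op 12: inc R1 by 5 -> R1=(3,8,11) value=22

Answer: 17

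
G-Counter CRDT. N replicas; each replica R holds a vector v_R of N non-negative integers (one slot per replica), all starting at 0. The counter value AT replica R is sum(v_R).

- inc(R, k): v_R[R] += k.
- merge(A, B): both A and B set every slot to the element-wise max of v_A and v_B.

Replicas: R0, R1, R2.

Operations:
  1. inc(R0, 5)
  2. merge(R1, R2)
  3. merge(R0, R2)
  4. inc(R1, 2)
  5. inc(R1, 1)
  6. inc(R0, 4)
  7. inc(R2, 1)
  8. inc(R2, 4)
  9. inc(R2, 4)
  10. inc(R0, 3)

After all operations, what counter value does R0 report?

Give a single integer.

Op 1: inc R0 by 5 -> R0=(5,0,0) value=5
Op 2: merge R1<->R2 -> R1=(0,0,0) R2=(0,0,0)
Op 3: merge R0<->R2 -> R0=(5,0,0) R2=(5,0,0)
Op 4: inc R1 by 2 -> R1=(0,2,0) value=2
Op 5: inc R1 by 1 -> R1=(0,3,0) value=3
Op 6: inc R0 by 4 -> R0=(9,0,0) value=9
Op 7: inc R2 by 1 -> R2=(5,0,1) value=6
Op 8: inc R2 by 4 -> R2=(5,0,5) value=10
Op 9: inc R2 by 4 -> R2=(5,0,9) value=14
Op 10: inc R0 by 3 -> R0=(12,0,0) value=12

Answer: 12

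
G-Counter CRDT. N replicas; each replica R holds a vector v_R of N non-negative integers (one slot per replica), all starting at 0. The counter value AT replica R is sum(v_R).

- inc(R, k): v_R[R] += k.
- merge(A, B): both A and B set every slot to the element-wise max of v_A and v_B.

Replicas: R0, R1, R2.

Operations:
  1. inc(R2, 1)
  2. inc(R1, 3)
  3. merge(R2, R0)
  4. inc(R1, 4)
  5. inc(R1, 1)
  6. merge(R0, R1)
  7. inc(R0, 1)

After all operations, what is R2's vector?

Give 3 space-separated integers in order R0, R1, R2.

Op 1: inc R2 by 1 -> R2=(0,0,1) value=1
Op 2: inc R1 by 3 -> R1=(0,3,0) value=3
Op 3: merge R2<->R0 -> R2=(0,0,1) R0=(0,0,1)
Op 4: inc R1 by 4 -> R1=(0,7,0) value=7
Op 5: inc R1 by 1 -> R1=(0,8,0) value=8
Op 6: merge R0<->R1 -> R0=(0,8,1) R1=(0,8,1)
Op 7: inc R0 by 1 -> R0=(1,8,1) value=10

Answer: 0 0 1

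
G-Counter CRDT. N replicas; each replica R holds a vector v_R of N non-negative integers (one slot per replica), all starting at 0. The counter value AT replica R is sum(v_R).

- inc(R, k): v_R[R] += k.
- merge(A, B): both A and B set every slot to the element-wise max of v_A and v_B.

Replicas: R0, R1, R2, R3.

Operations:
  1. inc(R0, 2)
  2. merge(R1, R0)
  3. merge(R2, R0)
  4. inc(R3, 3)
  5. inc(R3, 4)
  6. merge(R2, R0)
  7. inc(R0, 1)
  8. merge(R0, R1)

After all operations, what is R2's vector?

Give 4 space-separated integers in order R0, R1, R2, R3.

Answer: 2 0 0 0

Derivation:
Op 1: inc R0 by 2 -> R0=(2,0,0,0) value=2
Op 2: merge R1<->R0 -> R1=(2,0,0,0) R0=(2,0,0,0)
Op 3: merge R2<->R0 -> R2=(2,0,0,0) R0=(2,0,0,0)
Op 4: inc R3 by 3 -> R3=(0,0,0,3) value=3
Op 5: inc R3 by 4 -> R3=(0,0,0,7) value=7
Op 6: merge R2<->R0 -> R2=(2,0,0,0) R0=(2,0,0,0)
Op 7: inc R0 by 1 -> R0=(3,0,0,0) value=3
Op 8: merge R0<->R1 -> R0=(3,0,0,0) R1=(3,0,0,0)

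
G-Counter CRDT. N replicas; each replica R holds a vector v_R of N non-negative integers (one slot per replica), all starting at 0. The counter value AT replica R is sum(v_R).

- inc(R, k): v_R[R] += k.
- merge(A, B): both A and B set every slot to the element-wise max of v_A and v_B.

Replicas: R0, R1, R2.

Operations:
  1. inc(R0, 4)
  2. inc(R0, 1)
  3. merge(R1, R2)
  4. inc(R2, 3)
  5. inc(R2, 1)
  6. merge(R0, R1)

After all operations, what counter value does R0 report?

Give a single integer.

Answer: 5

Derivation:
Op 1: inc R0 by 4 -> R0=(4,0,0) value=4
Op 2: inc R0 by 1 -> R0=(5,0,0) value=5
Op 3: merge R1<->R2 -> R1=(0,0,0) R2=(0,0,0)
Op 4: inc R2 by 3 -> R2=(0,0,3) value=3
Op 5: inc R2 by 1 -> R2=(0,0,4) value=4
Op 6: merge R0<->R1 -> R0=(5,0,0) R1=(5,0,0)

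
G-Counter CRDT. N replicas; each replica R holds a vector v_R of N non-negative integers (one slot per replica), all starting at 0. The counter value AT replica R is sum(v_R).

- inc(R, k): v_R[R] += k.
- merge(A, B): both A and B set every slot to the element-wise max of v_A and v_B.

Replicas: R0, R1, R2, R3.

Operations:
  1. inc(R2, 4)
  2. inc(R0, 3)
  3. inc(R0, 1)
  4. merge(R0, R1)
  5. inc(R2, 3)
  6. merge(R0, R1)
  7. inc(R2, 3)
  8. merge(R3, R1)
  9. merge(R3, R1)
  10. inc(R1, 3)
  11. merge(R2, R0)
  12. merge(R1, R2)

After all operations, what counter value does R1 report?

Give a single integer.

Answer: 17

Derivation:
Op 1: inc R2 by 4 -> R2=(0,0,4,0) value=4
Op 2: inc R0 by 3 -> R0=(3,0,0,0) value=3
Op 3: inc R0 by 1 -> R0=(4,0,0,0) value=4
Op 4: merge R0<->R1 -> R0=(4,0,0,0) R1=(4,0,0,0)
Op 5: inc R2 by 3 -> R2=(0,0,7,0) value=7
Op 6: merge R0<->R1 -> R0=(4,0,0,0) R1=(4,0,0,0)
Op 7: inc R2 by 3 -> R2=(0,0,10,0) value=10
Op 8: merge R3<->R1 -> R3=(4,0,0,0) R1=(4,0,0,0)
Op 9: merge R3<->R1 -> R3=(4,0,0,0) R1=(4,0,0,0)
Op 10: inc R1 by 3 -> R1=(4,3,0,0) value=7
Op 11: merge R2<->R0 -> R2=(4,0,10,0) R0=(4,0,10,0)
Op 12: merge R1<->R2 -> R1=(4,3,10,0) R2=(4,3,10,0)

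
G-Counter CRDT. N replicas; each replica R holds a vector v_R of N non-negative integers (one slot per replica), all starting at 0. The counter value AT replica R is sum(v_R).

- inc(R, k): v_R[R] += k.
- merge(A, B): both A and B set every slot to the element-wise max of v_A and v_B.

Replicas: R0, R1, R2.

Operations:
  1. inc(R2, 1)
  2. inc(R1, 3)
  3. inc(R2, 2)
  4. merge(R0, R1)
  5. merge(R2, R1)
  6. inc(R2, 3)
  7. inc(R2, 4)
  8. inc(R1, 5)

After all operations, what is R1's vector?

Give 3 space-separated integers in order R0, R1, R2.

Answer: 0 8 3

Derivation:
Op 1: inc R2 by 1 -> R2=(0,0,1) value=1
Op 2: inc R1 by 3 -> R1=(0,3,0) value=3
Op 3: inc R2 by 2 -> R2=(0,0,3) value=3
Op 4: merge R0<->R1 -> R0=(0,3,0) R1=(0,3,0)
Op 5: merge R2<->R1 -> R2=(0,3,3) R1=(0,3,3)
Op 6: inc R2 by 3 -> R2=(0,3,6) value=9
Op 7: inc R2 by 4 -> R2=(0,3,10) value=13
Op 8: inc R1 by 5 -> R1=(0,8,3) value=11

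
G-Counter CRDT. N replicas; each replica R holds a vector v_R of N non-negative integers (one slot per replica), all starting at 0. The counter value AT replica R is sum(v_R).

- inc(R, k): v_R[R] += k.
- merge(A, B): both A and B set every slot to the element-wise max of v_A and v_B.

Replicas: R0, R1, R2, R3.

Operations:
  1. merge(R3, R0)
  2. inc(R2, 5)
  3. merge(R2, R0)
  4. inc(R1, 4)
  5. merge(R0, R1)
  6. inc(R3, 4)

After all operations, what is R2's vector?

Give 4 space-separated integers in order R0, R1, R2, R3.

Answer: 0 0 5 0

Derivation:
Op 1: merge R3<->R0 -> R3=(0,0,0,0) R0=(0,0,0,0)
Op 2: inc R2 by 5 -> R2=(0,0,5,0) value=5
Op 3: merge R2<->R0 -> R2=(0,0,5,0) R0=(0,0,5,0)
Op 4: inc R1 by 4 -> R1=(0,4,0,0) value=4
Op 5: merge R0<->R1 -> R0=(0,4,5,0) R1=(0,4,5,0)
Op 6: inc R3 by 4 -> R3=(0,0,0,4) value=4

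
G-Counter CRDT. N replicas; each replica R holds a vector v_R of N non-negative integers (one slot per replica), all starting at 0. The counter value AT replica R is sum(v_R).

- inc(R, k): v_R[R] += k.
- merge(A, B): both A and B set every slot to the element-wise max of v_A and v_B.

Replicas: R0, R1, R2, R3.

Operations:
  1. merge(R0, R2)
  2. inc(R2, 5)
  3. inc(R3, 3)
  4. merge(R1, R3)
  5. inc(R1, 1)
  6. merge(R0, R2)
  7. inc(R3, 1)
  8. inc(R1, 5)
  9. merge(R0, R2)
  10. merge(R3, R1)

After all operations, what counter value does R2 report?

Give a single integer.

Op 1: merge R0<->R2 -> R0=(0,0,0,0) R2=(0,0,0,0)
Op 2: inc R2 by 5 -> R2=(0,0,5,0) value=5
Op 3: inc R3 by 3 -> R3=(0,0,0,3) value=3
Op 4: merge R1<->R3 -> R1=(0,0,0,3) R3=(0,0,0,3)
Op 5: inc R1 by 1 -> R1=(0,1,0,3) value=4
Op 6: merge R0<->R2 -> R0=(0,0,5,0) R2=(0,0,5,0)
Op 7: inc R3 by 1 -> R3=(0,0,0,4) value=4
Op 8: inc R1 by 5 -> R1=(0,6,0,3) value=9
Op 9: merge R0<->R2 -> R0=(0,0,5,0) R2=(0,0,5,0)
Op 10: merge R3<->R1 -> R3=(0,6,0,4) R1=(0,6,0,4)

Answer: 5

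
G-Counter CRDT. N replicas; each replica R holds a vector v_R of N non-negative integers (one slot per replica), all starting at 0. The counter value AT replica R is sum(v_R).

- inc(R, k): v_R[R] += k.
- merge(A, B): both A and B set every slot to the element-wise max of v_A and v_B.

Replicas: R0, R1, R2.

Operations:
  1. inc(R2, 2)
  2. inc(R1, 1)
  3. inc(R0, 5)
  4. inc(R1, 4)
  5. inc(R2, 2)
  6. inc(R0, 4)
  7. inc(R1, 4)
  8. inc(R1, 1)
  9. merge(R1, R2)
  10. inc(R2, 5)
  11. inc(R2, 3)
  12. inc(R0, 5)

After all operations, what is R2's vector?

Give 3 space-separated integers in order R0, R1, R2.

Answer: 0 10 12

Derivation:
Op 1: inc R2 by 2 -> R2=(0,0,2) value=2
Op 2: inc R1 by 1 -> R1=(0,1,0) value=1
Op 3: inc R0 by 5 -> R0=(5,0,0) value=5
Op 4: inc R1 by 4 -> R1=(0,5,0) value=5
Op 5: inc R2 by 2 -> R2=(0,0,4) value=4
Op 6: inc R0 by 4 -> R0=(9,0,0) value=9
Op 7: inc R1 by 4 -> R1=(0,9,0) value=9
Op 8: inc R1 by 1 -> R1=(0,10,0) value=10
Op 9: merge R1<->R2 -> R1=(0,10,4) R2=(0,10,4)
Op 10: inc R2 by 5 -> R2=(0,10,9) value=19
Op 11: inc R2 by 3 -> R2=(0,10,12) value=22
Op 12: inc R0 by 5 -> R0=(14,0,0) value=14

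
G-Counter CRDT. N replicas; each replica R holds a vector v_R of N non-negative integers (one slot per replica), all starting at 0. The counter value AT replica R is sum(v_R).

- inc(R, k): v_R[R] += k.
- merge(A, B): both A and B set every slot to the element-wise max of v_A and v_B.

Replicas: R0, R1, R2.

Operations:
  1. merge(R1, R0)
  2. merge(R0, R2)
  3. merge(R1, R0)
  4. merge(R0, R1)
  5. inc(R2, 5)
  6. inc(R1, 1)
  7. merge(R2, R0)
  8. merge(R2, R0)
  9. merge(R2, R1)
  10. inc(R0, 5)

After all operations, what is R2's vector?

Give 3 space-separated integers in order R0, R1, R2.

Answer: 0 1 5

Derivation:
Op 1: merge R1<->R0 -> R1=(0,0,0) R0=(0,0,0)
Op 2: merge R0<->R2 -> R0=(0,0,0) R2=(0,0,0)
Op 3: merge R1<->R0 -> R1=(0,0,0) R0=(0,0,0)
Op 4: merge R0<->R1 -> R0=(0,0,0) R1=(0,0,0)
Op 5: inc R2 by 5 -> R2=(0,0,5) value=5
Op 6: inc R1 by 1 -> R1=(0,1,0) value=1
Op 7: merge R2<->R0 -> R2=(0,0,5) R0=(0,0,5)
Op 8: merge R2<->R0 -> R2=(0,0,5) R0=(0,0,5)
Op 9: merge R2<->R1 -> R2=(0,1,5) R1=(0,1,5)
Op 10: inc R0 by 5 -> R0=(5,0,5) value=10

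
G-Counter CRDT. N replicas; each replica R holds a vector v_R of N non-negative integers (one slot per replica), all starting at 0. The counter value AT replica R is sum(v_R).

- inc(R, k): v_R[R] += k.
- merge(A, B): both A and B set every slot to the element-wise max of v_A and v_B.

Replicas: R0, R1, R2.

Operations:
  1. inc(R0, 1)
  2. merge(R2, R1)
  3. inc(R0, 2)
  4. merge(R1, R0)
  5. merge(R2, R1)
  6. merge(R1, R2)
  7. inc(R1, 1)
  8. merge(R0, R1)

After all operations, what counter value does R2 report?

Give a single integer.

Answer: 3

Derivation:
Op 1: inc R0 by 1 -> R0=(1,0,0) value=1
Op 2: merge R2<->R1 -> R2=(0,0,0) R1=(0,0,0)
Op 3: inc R0 by 2 -> R0=(3,0,0) value=3
Op 4: merge R1<->R0 -> R1=(3,0,0) R0=(3,0,0)
Op 5: merge R2<->R1 -> R2=(3,0,0) R1=(3,0,0)
Op 6: merge R1<->R2 -> R1=(3,0,0) R2=(3,0,0)
Op 7: inc R1 by 1 -> R1=(3,1,0) value=4
Op 8: merge R0<->R1 -> R0=(3,1,0) R1=(3,1,0)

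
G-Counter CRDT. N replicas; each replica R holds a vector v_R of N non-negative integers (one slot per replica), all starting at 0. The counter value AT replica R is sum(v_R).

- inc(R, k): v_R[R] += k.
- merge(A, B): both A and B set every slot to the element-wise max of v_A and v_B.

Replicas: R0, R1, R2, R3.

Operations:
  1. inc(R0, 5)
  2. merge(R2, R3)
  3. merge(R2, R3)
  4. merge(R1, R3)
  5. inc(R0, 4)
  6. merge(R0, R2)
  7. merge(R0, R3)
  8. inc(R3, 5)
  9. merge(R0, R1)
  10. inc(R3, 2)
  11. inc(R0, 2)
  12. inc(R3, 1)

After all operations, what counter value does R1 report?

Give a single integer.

Answer: 9

Derivation:
Op 1: inc R0 by 5 -> R0=(5,0,0,0) value=5
Op 2: merge R2<->R3 -> R2=(0,0,0,0) R3=(0,0,0,0)
Op 3: merge R2<->R3 -> R2=(0,0,0,0) R3=(0,0,0,0)
Op 4: merge R1<->R3 -> R1=(0,0,0,0) R3=(0,0,0,0)
Op 5: inc R0 by 4 -> R0=(9,0,0,0) value=9
Op 6: merge R0<->R2 -> R0=(9,0,0,0) R2=(9,0,0,0)
Op 7: merge R0<->R3 -> R0=(9,0,0,0) R3=(9,0,0,0)
Op 8: inc R3 by 5 -> R3=(9,0,0,5) value=14
Op 9: merge R0<->R1 -> R0=(9,0,0,0) R1=(9,0,0,0)
Op 10: inc R3 by 2 -> R3=(9,0,0,7) value=16
Op 11: inc R0 by 2 -> R0=(11,0,0,0) value=11
Op 12: inc R3 by 1 -> R3=(9,0,0,8) value=17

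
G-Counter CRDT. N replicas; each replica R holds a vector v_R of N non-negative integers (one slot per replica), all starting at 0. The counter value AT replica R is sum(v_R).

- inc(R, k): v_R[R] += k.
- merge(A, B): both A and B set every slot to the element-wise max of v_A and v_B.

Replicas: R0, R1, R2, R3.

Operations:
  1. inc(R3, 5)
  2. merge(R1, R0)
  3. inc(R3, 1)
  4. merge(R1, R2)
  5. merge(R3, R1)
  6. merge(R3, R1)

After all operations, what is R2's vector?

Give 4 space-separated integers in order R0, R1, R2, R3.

Answer: 0 0 0 0

Derivation:
Op 1: inc R3 by 5 -> R3=(0,0,0,5) value=5
Op 2: merge R1<->R0 -> R1=(0,0,0,0) R0=(0,0,0,0)
Op 3: inc R3 by 1 -> R3=(0,0,0,6) value=6
Op 4: merge R1<->R2 -> R1=(0,0,0,0) R2=(0,0,0,0)
Op 5: merge R3<->R1 -> R3=(0,0,0,6) R1=(0,0,0,6)
Op 6: merge R3<->R1 -> R3=(0,0,0,6) R1=(0,0,0,6)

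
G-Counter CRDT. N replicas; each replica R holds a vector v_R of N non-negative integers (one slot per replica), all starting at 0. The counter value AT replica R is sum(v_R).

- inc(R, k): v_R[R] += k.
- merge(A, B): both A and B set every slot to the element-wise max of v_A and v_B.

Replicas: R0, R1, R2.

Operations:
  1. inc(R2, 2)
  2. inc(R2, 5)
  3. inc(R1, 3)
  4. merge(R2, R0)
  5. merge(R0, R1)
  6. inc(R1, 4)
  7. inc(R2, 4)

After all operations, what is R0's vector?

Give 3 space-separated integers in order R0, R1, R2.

Op 1: inc R2 by 2 -> R2=(0,0,2) value=2
Op 2: inc R2 by 5 -> R2=(0,0,7) value=7
Op 3: inc R1 by 3 -> R1=(0,3,0) value=3
Op 4: merge R2<->R0 -> R2=(0,0,7) R0=(0,0,7)
Op 5: merge R0<->R1 -> R0=(0,3,7) R1=(0,3,7)
Op 6: inc R1 by 4 -> R1=(0,7,7) value=14
Op 7: inc R2 by 4 -> R2=(0,0,11) value=11

Answer: 0 3 7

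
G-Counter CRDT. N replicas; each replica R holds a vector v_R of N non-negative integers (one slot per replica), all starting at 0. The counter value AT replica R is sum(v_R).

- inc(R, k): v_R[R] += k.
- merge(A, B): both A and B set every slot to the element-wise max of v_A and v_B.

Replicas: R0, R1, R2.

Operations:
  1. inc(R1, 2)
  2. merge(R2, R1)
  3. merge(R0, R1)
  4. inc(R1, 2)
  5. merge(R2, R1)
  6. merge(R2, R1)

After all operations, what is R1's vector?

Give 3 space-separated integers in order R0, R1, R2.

Op 1: inc R1 by 2 -> R1=(0,2,0) value=2
Op 2: merge R2<->R1 -> R2=(0,2,0) R1=(0,2,0)
Op 3: merge R0<->R1 -> R0=(0,2,0) R1=(0,2,0)
Op 4: inc R1 by 2 -> R1=(0,4,0) value=4
Op 5: merge R2<->R1 -> R2=(0,4,0) R1=(0,4,0)
Op 6: merge R2<->R1 -> R2=(0,4,0) R1=(0,4,0)

Answer: 0 4 0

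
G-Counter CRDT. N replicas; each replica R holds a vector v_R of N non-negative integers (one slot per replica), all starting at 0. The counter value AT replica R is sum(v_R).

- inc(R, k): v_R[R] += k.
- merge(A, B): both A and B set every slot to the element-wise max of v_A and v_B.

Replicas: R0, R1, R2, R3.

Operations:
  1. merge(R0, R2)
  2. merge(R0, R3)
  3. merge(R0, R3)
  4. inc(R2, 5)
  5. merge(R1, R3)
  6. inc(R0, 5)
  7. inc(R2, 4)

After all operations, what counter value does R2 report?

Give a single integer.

Op 1: merge R0<->R2 -> R0=(0,0,0,0) R2=(0,0,0,0)
Op 2: merge R0<->R3 -> R0=(0,0,0,0) R3=(0,0,0,0)
Op 3: merge R0<->R3 -> R0=(0,0,0,0) R3=(0,0,0,0)
Op 4: inc R2 by 5 -> R2=(0,0,5,0) value=5
Op 5: merge R1<->R3 -> R1=(0,0,0,0) R3=(0,0,0,0)
Op 6: inc R0 by 5 -> R0=(5,0,0,0) value=5
Op 7: inc R2 by 4 -> R2=(0,0,9,0) value=9

Answer: 9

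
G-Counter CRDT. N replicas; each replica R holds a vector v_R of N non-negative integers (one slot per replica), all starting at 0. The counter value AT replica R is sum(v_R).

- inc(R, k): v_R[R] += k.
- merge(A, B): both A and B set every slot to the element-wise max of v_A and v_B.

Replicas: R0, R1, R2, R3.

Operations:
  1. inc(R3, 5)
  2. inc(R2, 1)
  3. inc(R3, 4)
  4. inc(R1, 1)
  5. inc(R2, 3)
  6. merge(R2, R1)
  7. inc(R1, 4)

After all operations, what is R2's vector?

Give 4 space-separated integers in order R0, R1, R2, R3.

Op 1: inc R3 by 5 -> R3=(0,0,0,5) value=5
Op 2: inc R2 by 1 -> R2=(0,0,1,0) value=1
Op 3: inc R3 by 4 -> R3=(0,0,0,9) value=9
Op 4: inc R1 by 1 -> R1=(0,1,0,0) value=1
Op 5: inc R2 by 3 -> R2=(0,0,4,0) value=4
Op 6: merge R2<->R1 -> R2=(0,1,4,0) R1=(0,1,4,0)
Op 7: inc R1 by 4 -> R1=(0,5,4,0) value=9

Answer: 0 1 4 0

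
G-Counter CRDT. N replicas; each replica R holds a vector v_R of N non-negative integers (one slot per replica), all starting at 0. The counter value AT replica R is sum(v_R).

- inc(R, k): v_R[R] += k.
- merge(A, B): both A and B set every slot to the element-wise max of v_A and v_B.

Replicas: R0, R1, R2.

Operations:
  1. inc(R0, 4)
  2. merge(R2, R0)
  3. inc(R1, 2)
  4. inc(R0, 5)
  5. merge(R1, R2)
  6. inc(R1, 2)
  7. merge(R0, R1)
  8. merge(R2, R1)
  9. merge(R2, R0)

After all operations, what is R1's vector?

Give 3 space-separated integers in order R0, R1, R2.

Op 1: inc R0 by 4 -> R0=(4,0,0) value=4
Op 2: merge R2<->R0 -> R2=(4,0,0) R0=(4,0,0)
Op 3: inc R1 by 2 -> R1=(0,2,0) value=2
Op 4: inc R0 by 5 -> R0=(9,0,0) value=9
Op 5: merge R1<->R2 -> R1=(4,2,0) R2=(4,2,0)
Op 6: inc R1 by 2 -> R1=(4,4,0) value=8
Op 7: merge R0<->R1 -> R0=(9,4,0) R1=(9,4,0)
Op 8: merge R2<->R1 -> R2=(9,4,0) R1=(9,4,0)
Op 9: merge R2<->R0 -> R2=(9,4,0) R0=(9,4,0)

Answer: 9 4 0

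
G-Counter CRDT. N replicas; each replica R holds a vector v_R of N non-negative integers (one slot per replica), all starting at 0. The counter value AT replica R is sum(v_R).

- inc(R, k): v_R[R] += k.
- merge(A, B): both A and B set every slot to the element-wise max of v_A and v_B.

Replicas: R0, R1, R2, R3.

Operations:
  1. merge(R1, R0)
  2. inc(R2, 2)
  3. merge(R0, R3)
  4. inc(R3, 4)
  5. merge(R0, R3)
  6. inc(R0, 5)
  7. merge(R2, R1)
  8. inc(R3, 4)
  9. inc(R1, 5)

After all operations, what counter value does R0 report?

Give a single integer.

Answer: 9

Derivation:
Op 1: merge R1<->R0 -> R1=(0,0,0,0) R0=(0,0,0,0)
Op 2: inc R2 by 2 -> R2=(0,0,2,0) value=2
Op 3: merge R0<->R3 -> R0=(0,0,0,0) R3=(0,0,0,0)
Op 4: inc R3 by 4 -> R3=(0,0,0,4) value=4
Op 5: merge R0<->R3 -> R0=(0,0,0,4) R3=(0,0,0,4)
Op 6: inc R0 by 5 -> R0=(5,0,0,4) value=9
Op 7: merge R2<->R1 -> R2=(0,0,2,0) R1=(0,0,2,0)
Op 8: inc R3 by 4 -> R3=(0,0,0,8) value=8
Op 9: inc R1 by 5 -> R1=(0,5,2,0) value=7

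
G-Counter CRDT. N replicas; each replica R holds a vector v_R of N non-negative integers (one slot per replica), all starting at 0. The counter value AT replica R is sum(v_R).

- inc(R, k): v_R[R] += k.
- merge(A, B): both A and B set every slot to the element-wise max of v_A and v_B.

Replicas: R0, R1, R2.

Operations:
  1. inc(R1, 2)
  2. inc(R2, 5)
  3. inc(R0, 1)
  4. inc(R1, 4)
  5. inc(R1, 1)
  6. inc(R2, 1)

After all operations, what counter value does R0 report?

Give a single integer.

Op 1: inc R1 by 2 -> R1=(0,2,0) value=2
Op 2: inc R2 by 5 -> R2=(0,0,5) value=5
Op 3: inc R0 by 1 -> R0=(1,0,0) value=1
Op 4: inc R1 by 4 -> R1=(0,6,0) value=6
Op 5: inc R1 by 1 -> R1=(0,7,0) value=7
Op 6: inc R2 by 1 -> R2=(0,0,6) value=6

Answer: 1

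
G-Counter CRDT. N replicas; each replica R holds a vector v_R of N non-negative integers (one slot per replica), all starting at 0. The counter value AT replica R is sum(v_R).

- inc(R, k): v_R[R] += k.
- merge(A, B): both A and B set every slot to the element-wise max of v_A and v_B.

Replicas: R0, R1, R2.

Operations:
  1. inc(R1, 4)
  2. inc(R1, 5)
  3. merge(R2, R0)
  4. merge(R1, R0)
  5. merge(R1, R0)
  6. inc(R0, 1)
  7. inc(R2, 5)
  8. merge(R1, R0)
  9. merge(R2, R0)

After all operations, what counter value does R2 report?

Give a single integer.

Answer: 15

Derivation:
Op 1: inc R1 by 4 -> R1=(0,4,0) value=4
Op 2: inc R1 by 5 -> R1=(0,9,0) value=9
Op 3: merge R2<->R0 -> R2=(0,0,0) R0=(0,0,0)
Op 4: merge R1<->R0 -> R1=(0,9,0) R0=(0,9,0)
Op 5: merge R1<->R0 -> R1=(0,9,0) R0=(0,9,0)
Op 6: inc R0 by 1 -> R0=(1,9,0) value=10
Op 7: inc R2 by 5 -> R2=(0,0,5) value=5
Op 8: merge R1<->R0 -> R1=(1,9,0) R0=(1,9,0)
Op 9: merge R2<->R0 -> R2=(1,9,5) R0=(1,9,5)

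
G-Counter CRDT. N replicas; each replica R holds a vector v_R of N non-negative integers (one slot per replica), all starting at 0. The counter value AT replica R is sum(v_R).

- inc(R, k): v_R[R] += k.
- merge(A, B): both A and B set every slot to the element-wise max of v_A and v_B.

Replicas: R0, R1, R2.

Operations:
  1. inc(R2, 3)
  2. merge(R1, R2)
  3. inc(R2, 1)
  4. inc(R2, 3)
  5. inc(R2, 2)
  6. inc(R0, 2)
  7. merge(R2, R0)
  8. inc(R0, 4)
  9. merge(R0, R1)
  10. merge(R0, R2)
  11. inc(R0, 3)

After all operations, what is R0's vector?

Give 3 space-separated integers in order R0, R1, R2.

Answer: 9 0 9

Derivation:
Op 1: inc R2 by 3 -> R2=(0,0,3) value=3
Op 2: merge R1<->R2 -> R1=(0,0,3) R2=(0,0,3)
Op 3: inc R2 by 1 -> R2=(0,0,4) value=4
Op 4: inc R2 by 3 -> R2=(0,0,7) value=7
Op 5: inc R2 by 2 -> R2=(0,0,9) value=9
Op 6: inc R0 by 2 -> R0=(2,0,0) value=2
Op 7: merge R2<->R0 -> R2=(2,0,9) R0=(2,0,9)
Op 8: inc R0 by 4 -> R0=(6,0,9) value=15
Op 9: merge R0<->R1 -> R0=(6,0,9) R1=(6,0,9)
Op 10: merge R0<->R2 -> R0=(6,0,9) R2=(6,0,9)
Op 11: inc R0 by 3 -> R0=(9,0,9) value=18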